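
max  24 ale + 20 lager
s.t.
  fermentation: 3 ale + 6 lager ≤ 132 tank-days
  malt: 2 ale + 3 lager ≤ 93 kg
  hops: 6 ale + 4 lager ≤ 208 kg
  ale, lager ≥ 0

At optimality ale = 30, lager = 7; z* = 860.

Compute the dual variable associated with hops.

3.5

Check each constraint at x*: fermentation 132/132 (tight); malt 81/93 (slack 12); hops 208/208 (tight).
Slack constraints have shadow price 0 (complementary slackness).
The binding rows give the dual system: 3·y_fermentation + 6·y_hops = 24 and 6·y_fermentation + 4·y_hops = 20.
Solving: y_fermentation = 1, y_hops = 3.5.
Shadow price of hops = 3.5.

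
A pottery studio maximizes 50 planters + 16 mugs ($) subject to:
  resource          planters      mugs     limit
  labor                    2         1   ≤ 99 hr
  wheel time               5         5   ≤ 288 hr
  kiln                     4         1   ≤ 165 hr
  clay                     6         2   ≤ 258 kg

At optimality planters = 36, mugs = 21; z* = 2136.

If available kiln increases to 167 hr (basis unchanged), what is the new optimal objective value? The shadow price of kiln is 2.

Δb = 2, so new z* = 2136 + (2)·(2) = 2136 + 4 = 2140.

2140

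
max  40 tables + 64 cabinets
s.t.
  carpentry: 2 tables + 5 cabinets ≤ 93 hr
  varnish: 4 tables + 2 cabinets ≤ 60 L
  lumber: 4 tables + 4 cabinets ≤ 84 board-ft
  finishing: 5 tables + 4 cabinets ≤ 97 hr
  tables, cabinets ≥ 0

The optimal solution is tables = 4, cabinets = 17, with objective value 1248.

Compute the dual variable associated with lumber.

Check each constraint at x*: carpentry 93/93 (tight); varnish 50/60 (slack 10); lumber 84/84 (tight); finishing 88/97 (slack 9).
By complementary slackness, y = 0 for the non-binding constraints.
From A_Bᵀ y = c: 2·y_carpentry + 4·y_lumber = 40; 5·y_carpentry + 4·y_lumber = 64.
Solving: y_carpentry = 8, y_lumber = 6.
Shadow price of lumber = 6.

6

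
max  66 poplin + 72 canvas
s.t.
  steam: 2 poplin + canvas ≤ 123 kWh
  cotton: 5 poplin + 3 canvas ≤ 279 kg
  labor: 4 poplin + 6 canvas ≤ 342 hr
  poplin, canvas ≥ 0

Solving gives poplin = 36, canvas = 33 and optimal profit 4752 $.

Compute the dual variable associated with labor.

9

Check each constraint at x*: steam 105/123 (slack 18); cotton 279/279 (tight); labor 342/342 (tight).
By complementary slackness, y = 0 for the non-binding constraint.
From A_Bᵀ y = c: 5·y_cotton + 4·y_labor = 66; 3·y_cotton + 6·y_labor = 72.
This yields shadow prices y_cotton = 6, y_labor = 9.
Shadow price of labor = 9.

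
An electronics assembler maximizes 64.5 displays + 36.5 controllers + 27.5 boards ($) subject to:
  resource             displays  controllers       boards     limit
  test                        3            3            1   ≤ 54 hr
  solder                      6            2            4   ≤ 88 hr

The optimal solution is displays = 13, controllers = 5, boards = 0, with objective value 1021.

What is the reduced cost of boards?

-8

Check each constraint at x*: test 54/54 (tight); solder 88/88 (tight).
Dual feasibility on the basic columns requires 3·y_test + 6·y_solder = 64.5, 3·y_test + 2·y_solder = 36.5.
Solving: y_test = 7.5, y_solder = 7.
Reduced cost of boards: c₃ − yᵀa₃ = 27.5 − (7.5·1 + 7·4) = 27.5 − 35.5 = -8.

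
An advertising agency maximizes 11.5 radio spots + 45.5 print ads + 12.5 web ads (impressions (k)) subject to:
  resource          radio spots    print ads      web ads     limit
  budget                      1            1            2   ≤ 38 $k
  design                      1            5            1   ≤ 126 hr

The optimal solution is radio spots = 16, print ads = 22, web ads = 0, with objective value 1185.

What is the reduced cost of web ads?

-2

Both budget and design are binding at x*.
The binding rows give the dual system: 1·y_budget + 1·y_design = 11.5 and 1·y_budget + 5·y_design = 45.5.
This yields shadow prices y_budget = 3, y_design = 8.5.
Reduced cost of web ads: c₃ − yᵀa₃ = 12.5 − (3·2 + 8.5·1) = 12.5 − 14.5 = -2.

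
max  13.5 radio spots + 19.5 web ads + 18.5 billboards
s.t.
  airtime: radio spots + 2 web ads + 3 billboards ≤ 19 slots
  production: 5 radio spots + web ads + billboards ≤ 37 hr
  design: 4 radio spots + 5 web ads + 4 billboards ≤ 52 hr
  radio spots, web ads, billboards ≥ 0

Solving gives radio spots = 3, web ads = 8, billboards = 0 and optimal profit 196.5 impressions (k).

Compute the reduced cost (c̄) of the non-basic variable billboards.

Binding: airtime and design. Non-binding: production (14 unused).
By complementary slackness, y = 0 for the non-binding constraint.
Dual feasibility on the basic columns requires 1·y_airtime + 4·y_design = 13.5, 2·y_airtime + 5·y_design = 19.5.
Solving: y_airtime = 3.5, y_design = 2.5.
Reduced cost of billboards: c₃ − yᵀa₃ = 18.5 − (3.5·3 + 2.5·4) = 18.5 − 20.5 = -2.

-2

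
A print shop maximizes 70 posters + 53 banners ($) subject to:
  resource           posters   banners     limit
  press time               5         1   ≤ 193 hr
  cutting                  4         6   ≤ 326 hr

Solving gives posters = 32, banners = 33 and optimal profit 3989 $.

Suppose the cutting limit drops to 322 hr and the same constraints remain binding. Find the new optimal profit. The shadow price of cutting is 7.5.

3959

Δb = -4, so new z* = 3989 + (7.5)·(-4) = 3989 − 30 = 3959.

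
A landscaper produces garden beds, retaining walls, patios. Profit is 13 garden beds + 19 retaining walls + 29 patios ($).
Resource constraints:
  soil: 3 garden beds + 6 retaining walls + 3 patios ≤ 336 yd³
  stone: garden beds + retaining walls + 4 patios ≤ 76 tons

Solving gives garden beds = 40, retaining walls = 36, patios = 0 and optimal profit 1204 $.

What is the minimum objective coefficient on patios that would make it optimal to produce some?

34

Check each constraint at x*: soil 336/336 (tight); stone 76/76 (tight).
From A_Bᵀ y = c: 3·y_soil + 1·y_stone = 13; 6·y_soil + 1·y_stone = 19.
This yields shadow prices y_soil = 2, y_stone = 7.
patios enters the basis when its profit ≥ yᵀa₃ = 2·3 + 7·4 = 34.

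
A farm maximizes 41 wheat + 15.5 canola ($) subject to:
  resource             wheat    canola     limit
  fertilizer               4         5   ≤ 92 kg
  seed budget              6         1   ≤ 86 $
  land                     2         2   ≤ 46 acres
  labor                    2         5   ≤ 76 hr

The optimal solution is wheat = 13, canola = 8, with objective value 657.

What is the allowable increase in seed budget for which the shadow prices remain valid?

Binding constraints: fertilizer, seed budget. The basis is B = [[4,5],[6,1]] with det -26.
Per unit increase in seed budget, x* moves by d = (0.1923, -0.1538).
The basis stays optimal until canola reaches 0; allowable increase = 52 $.

52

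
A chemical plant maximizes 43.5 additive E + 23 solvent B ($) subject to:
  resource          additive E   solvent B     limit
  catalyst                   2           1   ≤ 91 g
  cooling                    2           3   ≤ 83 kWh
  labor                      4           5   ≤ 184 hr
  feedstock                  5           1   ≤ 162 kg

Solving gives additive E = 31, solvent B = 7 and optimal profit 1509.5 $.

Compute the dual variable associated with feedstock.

6.5

Binding: cooling and feedstock. Non-binding: catalyst (22 unused), labor (25 unused).
By complementary slackness, y = 0 for the non-binding constraints.
Dual feasibility on the basic columns requires 2·y_cooling + 5·y_feedstock = 43.5, 3·y_cooling + 1·y_feedstock = 23.
Solving: y_cooling = 5.5, y_feedstock = 6.5.
Shadow price of feedstock = 6.5.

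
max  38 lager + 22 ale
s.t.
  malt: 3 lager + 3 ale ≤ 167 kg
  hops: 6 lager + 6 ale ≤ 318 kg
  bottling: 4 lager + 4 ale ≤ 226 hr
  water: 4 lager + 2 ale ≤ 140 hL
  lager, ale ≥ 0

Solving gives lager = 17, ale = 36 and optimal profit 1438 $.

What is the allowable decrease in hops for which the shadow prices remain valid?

108

Binding constraints: hops, water. The basis is B = [[6,6],[4,2]] with det -12.
Per unit decrease in hops, x* moves by d = (0.1667, -0.3333).
The basis stays optimal until ale reaches 0; allowable decrease = 108 kg.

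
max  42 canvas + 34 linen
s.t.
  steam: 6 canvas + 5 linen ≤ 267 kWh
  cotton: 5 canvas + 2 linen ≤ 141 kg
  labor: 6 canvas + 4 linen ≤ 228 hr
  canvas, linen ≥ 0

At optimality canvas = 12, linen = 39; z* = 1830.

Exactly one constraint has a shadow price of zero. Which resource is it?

cotton

steam: 267/267 (binding)
cotton: 138/141 (slack 3)
labor: 228/228 (binding)
By complementary slackness, a constraint with positive slack has shadow price 0 → cotton.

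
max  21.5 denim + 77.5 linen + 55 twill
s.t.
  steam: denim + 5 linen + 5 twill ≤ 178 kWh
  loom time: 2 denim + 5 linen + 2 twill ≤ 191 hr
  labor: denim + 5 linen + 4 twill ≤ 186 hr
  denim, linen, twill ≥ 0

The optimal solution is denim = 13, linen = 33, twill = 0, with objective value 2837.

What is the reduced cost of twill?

-4.5

Binding: steam and loom time. Non-binding: labor (8 unused).
Slack constraints have shadow price 0 (complementary slackness).
The binding rows give the dual system: 1·y_steam + 2·y_loom time = 21.5 and 5·y_steam + 5·y_loom time = 77.5.
→ y_steam = 9.5 and y_loom time = 6.
Reduced cost of twill: c₃ − yᵀa₃ = 55 − (9.5·5 + 6·2) = 55 − 59.5 = -4.5.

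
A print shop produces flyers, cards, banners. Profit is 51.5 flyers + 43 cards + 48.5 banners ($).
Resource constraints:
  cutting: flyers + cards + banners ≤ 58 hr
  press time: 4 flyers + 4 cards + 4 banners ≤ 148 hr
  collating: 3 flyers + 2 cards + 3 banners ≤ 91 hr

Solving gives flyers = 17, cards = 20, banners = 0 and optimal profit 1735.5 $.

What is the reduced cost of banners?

Binding: press time and collating. Non-binding: cutting (21 unused).
Slack constraints have shadow price 0 (complementary slackness).
The binding rows give the dual system: 4·y_press time + 3·y_collating = 51.5 and 4·y_press time + 2·y_collating = 43.
Solving: y_press time = 6.5, y_collating = 8.5.
Reduced cost of banners: c₃ − yᵀa₃ = 48.5 − (6.5·4 + 8.5·3) = 48.5 − 51.5 = -3.

-3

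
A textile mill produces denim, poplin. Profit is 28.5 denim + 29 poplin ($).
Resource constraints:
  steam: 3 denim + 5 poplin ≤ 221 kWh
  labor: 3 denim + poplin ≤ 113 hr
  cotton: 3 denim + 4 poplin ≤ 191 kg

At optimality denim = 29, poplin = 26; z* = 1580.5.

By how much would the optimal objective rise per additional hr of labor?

At the optimum: steam uses 217 of 221 (slack = 4); labor uses 113 of 113 (binding); cotton uses 191 of 191 (binding).
By complementary slackness, y = 0 for the non-binding constraint.
Dual feasibility on the basic columns requires 3·y_labor + 3·y_cotton = 28.5, 1·y_labor + 4·y_cotton = 29.
This yields shadow prices y_labor = 3, y_cotton = 6.5.
Shadow price of labor = 3.

3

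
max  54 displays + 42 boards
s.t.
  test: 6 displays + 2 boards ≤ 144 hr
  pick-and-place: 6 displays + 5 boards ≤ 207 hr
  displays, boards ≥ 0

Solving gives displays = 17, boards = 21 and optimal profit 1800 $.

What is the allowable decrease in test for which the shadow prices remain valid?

Binding constraints: test, pick-and-place. The basis is B = [[6,2],[6,5]] with det 18.
Per unit decrease in test, x* moves by d = (-0.2778, 0.3333).
The basis stays optimal until displays reaches 0; allowable decrease = 61.2 hr.

61.2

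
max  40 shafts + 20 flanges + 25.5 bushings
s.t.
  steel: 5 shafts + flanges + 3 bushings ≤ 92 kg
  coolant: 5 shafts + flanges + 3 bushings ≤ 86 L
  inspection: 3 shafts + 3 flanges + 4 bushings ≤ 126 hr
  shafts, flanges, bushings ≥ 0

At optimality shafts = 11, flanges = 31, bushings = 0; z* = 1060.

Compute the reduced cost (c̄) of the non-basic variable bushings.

Check each constraint at x*: steel 86/92 (slack 6); coolant 86/86 (tight); inspection 126/126 (tight).
Since steel is not tight, its dual is 0.
From A_Bᵀ y = c: 5·y_coolant + 3·y_inspection = 40; 1·y_coolant + 3·y_inspection = 20.
Solving: y_coolant = 5, y_inspection = 5.
Reduced cost of bushings: c₃ − yᵀa₃ = 25.5 − (5·3 + 5·4) = 25.5 − 35 = -9.5.

-9.5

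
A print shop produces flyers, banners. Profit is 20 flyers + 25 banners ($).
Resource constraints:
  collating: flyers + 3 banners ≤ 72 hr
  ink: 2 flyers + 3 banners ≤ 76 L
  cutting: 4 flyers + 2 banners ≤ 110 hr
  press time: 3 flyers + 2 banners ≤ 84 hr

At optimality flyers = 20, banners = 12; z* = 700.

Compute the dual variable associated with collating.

At the optimum: collating uses 56 of 72 (slack = 16); ink uses 76 of 76 (binding); cutting uses 104 of 110 (slack = 6); press time uses 84 of 84 (binding).
By complementary slackness, y = 0 for the non-binding constraints.
Dual feasibility on the basic columns requires 2·y_ink + 3·y_press time = 20, 3·y_ink + 2·y_press time = 25.
Solving: y_ink = 7, y_press time = 2.
Shadow price of collating = 0.

0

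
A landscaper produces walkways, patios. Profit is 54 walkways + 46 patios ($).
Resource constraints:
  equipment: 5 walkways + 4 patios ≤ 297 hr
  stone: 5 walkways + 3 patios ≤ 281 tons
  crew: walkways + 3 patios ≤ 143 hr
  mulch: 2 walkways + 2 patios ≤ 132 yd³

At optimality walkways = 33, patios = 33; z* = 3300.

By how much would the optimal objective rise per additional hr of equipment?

8

Binding: equipment and mulch. Non-binding: stone (17 unused), crew (11 unused).
Since stone, crew are not tight, their duals are 0.
From A_Bᵀ y = c: 5·y_equipment + 2·y_mulch = 54; 4·y_equipment + 2·y_mulch = 46.
→ y_equipment = 8 and y_mulch = 7.
Shadow price of equipment = 8.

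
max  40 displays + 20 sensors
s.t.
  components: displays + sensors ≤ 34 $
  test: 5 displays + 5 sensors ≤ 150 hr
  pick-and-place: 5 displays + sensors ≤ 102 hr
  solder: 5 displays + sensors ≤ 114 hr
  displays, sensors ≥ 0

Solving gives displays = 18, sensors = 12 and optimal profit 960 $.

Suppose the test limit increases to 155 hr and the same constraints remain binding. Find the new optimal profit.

975

Binding: test and pick-and-place. Non-binding: components (4 unused), solder (12 unused).
Slack constraints have shadow price 0 (complementary slackness).
From A_Bᵀ y = c: 5·y_test + 5·y_pick-and-place = 40; 5·y_test + 1·y_pick-and-place = 20.
This yields shadow prices y_test = 3, y_pick-and-place = 5.
Δz = y_test·Δb = 3 × (5) = 15, so new z* = 960 + 15 = 975.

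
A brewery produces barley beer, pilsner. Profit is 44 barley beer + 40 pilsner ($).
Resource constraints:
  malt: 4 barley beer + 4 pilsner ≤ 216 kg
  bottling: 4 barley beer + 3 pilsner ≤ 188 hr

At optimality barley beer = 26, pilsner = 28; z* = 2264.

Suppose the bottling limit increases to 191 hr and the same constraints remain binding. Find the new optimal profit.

Check each constraint at x*: malt 216/216 (tight); bottling 188/188 (tight).
The binding rows give the dual system: 4·y_malt + 4·y_bottling = 44 and 4·y_malt + 3·y_bottling = 40.
→ y_malt = 7 and y_bottling = 4.
Δz = y_bottling·Δb = 4 × (3) = 12, so new z* = 2264 + 12 = 2276.

2276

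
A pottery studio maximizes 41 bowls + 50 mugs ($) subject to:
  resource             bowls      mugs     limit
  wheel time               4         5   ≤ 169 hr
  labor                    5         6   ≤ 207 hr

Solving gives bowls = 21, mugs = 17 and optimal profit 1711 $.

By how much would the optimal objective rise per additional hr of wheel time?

At the optimum: wheel time uses 169 of 169 (binding); labor uses 207 of 207 (binding).
Dual feasibility on the basic columns requires 4·y_wheel time + 5·y_labor = 41, 5·y_wheel time + 6·y_labor = 50.
Solving: y_wheel time = 4, y_labor = 5.
Shadow price of wheel time = 4.

4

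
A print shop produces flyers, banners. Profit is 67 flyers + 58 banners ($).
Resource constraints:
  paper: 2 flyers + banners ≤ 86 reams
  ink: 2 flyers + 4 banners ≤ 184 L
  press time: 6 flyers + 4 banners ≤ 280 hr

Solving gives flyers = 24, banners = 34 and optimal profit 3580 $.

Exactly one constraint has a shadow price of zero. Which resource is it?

paper

paper: 82/86 (slack 4)
ink: 184/184 (binding)
press time: 280/280 (binding)
By complementary slackness, a constraint with positive slack has shadow price 0 → paper.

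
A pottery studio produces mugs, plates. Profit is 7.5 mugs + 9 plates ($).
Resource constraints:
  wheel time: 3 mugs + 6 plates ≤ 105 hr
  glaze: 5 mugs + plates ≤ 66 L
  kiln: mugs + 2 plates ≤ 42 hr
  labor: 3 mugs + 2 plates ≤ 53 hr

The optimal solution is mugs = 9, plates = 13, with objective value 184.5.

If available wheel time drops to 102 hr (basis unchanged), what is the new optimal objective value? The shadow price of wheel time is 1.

Δb = -3, so new z* = 184.5 + (1)·(-3) = 184.5 − 3 = 181.5.

181.5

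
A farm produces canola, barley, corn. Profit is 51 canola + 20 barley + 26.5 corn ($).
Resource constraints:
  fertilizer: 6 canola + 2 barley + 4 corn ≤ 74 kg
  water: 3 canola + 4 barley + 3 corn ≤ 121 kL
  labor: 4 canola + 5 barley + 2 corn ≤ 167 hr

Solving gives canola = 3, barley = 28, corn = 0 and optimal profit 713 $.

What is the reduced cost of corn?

-8.5

Binding: fertilizer and water. Non-binding: labor (15 unused).
Slack constraints have shadow price 0 (complementary slackness).
The binding rows give the dual system: 6·y_fertilizer + 3·y_water = 51 and 2·y_fertilizer + 4·y_water = 20.
Solving: y_fertilizer = 8, y_water = 1.
Reduced cost of corn: c₃ − yᵀa₃ = 26.5 − (8·4 + 1·3) = 26.5 − 35 = -8.5.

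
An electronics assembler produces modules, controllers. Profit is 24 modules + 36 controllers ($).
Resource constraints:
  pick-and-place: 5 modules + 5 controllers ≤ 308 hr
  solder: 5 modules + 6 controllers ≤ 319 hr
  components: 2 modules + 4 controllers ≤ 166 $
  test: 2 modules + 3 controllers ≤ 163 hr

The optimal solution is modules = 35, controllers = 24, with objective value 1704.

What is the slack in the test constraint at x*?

test used = 2·35 + 3·24 = 142; slack = 163 − 142 = 21.

21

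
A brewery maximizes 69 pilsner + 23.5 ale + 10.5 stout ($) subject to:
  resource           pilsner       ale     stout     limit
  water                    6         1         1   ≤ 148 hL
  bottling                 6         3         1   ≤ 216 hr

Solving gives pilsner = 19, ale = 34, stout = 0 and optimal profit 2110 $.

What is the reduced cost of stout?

-1

At the optimum: water uses 148 of 148 (binding); bottling uses 216 of 216 (binding).
From A_Bᵀ y = c: 6·y_water + 6·y_bottling = 69; 1·y_water + 3·y_bottling = 23.5.
This yields shadow prices y_water = 5.5, y_bottling = 6.
Reduced cost of stout: c₃ − yᵀa₃ = 10.5 − (5.5·1 + 6·1) = 10.5 − 11.5 = -1.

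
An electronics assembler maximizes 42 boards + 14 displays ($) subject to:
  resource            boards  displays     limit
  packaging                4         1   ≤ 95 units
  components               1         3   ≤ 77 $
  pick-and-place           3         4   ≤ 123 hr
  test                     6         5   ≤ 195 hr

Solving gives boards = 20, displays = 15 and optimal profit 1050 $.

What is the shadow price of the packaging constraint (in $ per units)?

9

Binding: packaging and test. Non-binding: components (12 unused), pick-and-place (3 unused).
Since components, pick-and-place are not tight, their duals are 0.
From A_Bᵀ y = c: 4·y_packaging + 6·y_test = 42; 1·y_packaging + 5·y_test = 14.
Solving: y_packaging = 9, y_test = 1.
Shadow price of packaging = 9.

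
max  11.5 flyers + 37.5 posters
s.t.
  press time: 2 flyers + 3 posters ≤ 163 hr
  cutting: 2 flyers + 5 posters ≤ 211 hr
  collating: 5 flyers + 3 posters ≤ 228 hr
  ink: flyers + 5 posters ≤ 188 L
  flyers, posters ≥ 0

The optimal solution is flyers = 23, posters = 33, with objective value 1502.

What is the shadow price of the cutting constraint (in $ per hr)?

4

Check each constraint at x*: press time 145/163 (slack 18); cutting 211/211 (tight); collating 214/228 (slack 14); ink 188/188 (tight).
By complementary slackness, y = 0 for the non-binding constraints.
The binding rows give the dual system: 2·y_cutting + 1·y_ink = 11.5 and 5·y_cutting + 5·y_ink = 37.5.
→ y_cutting = 4 and y_ink = 3.5.
Shadow price of cutting = 4.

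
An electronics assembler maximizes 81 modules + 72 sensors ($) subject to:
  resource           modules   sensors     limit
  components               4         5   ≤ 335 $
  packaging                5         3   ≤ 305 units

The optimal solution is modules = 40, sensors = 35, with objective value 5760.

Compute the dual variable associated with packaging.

Both components and packaging are binding at x*.
Dual feasibility on the basic columns requires 4·y_components + 5·y_packaging = 81, 5·y_components + 3·y_packaging = 72.
Solving: y_components = 9, y_packaging = 9.
Shadow price of packaging = 9.

9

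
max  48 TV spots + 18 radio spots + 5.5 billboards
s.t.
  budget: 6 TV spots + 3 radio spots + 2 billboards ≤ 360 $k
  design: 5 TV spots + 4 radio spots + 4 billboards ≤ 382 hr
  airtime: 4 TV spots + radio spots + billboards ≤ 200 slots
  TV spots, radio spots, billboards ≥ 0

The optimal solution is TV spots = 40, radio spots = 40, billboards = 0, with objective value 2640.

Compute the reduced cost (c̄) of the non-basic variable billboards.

Check each constraint at x*: budget 360/360 (tight); design 360/382 (slack 22); airtime 200/200 (tight).
Slack constraints have shadow price 0 (complementary slackness).
From A_Bᵀ y = c: 6·y_budget + 4·y_airtime = 48; 3·y_budget + 1·y_airtime = 18.
→ y_budget = 4 and y_airtime = 6.
Reduced cost of billboards: c₃ − yᵀa₃ = 5.5 − (4·2 + 6·1) = 5.5 − 14 = -8.5.

-8.5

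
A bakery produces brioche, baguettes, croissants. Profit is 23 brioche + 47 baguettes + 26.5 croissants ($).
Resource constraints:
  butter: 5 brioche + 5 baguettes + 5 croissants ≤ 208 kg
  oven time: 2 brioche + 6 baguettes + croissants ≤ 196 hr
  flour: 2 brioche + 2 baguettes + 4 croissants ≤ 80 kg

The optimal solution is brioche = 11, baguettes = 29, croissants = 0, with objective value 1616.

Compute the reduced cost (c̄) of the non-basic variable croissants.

-1.5

Check each constraint at x*: butter 200/208 (slack 8); oven time 196/196 (tight); flour 80/80 (tight).
By complementary slackness, y = 0 for the non-binding constraint.
The binding rows give the dual system: 2·y_oven time + 2·y_flour = 23 and 6·y_oven time + 2·y_flour = 47.
Solving: y_oven time = 6, y_flour = 5.5.
Reduced cost of croissants: c₃ − yᵀa₃ = 26.5 − (6·1 + 5.5·4) = 26.5 − 28 = -1.5.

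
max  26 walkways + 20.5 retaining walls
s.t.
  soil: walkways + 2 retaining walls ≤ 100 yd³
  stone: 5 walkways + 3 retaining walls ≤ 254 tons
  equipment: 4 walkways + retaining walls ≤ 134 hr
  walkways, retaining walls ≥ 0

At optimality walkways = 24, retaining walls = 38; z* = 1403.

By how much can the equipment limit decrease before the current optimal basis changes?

Binding constraints: soil, equipment. The basis is B = [[1,2],[4,1]] with det -7.
Per unit decrease in equipment, x* moves by d = (-0.2857, 0.1429).
The basis stays optimal until walkways reaches 0; allowable decrease = 84 hr.

84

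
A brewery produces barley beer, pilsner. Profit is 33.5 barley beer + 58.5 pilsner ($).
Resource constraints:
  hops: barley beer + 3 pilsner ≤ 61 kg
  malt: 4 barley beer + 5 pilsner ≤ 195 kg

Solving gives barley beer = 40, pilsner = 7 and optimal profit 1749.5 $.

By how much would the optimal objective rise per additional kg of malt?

6

Both hops and malt are binding at x*.
Dual feasibility on the basic columns requires 1·y_hops + 4·y_malt = 33.5, 3·y_hops + 5·y_malt = 58.5.
This yields shadow prices y_hops = 9.5, y_malt = 6.
Shadow price of malt = 6.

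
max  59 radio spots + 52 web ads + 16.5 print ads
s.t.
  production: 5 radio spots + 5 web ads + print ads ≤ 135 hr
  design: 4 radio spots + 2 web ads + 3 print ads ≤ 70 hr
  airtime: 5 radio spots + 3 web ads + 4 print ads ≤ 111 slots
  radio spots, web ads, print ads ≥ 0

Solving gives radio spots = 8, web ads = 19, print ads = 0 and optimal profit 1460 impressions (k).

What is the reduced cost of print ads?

At the optimum: production uses 135 of 135 (binding); design uses 70 of 70 (binding); airtime uses 97 of 111 (slack = 14).
Since airtime is not tight, its dual is 0.
From A_Bᵀ y = c: 5·y_production + 4·y_design = 59; 5·y_production + 2·y_design = 52.
This yields shadow prices y_production = 9, y_design = 3.5.
Reduced cost of print ads: c₃ − yᵀa₃ = 16.5 − (9·1 + 3.5·3) = 16.5 − 19.5 = -3.

-3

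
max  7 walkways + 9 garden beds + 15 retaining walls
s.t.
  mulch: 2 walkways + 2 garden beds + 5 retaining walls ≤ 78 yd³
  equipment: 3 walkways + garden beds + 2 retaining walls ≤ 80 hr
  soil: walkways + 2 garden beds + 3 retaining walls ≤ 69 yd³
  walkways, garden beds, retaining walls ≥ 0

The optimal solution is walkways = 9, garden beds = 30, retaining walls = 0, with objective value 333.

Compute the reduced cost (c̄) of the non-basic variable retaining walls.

At the optimum: mulch uses 78 of 78 (binding); equipment uses 57 of 80 (slack = 23); soil uses 69 of 69 (binding).
By complementary slackness, y = 0 for the non-binding constraint.
From A_Bᵀ y = c: 2·y_mulch + 1·y_soil = 7; 2·y_mulch + 2·y_soil = 9.
Solving: y_mulch = 2.5, y_soil = 2.
Reduced cost of retaining walls: c₃ − yᵀa₃ = 15 − (2.5·5 + 2·3) = 15 − 18.5 = -3.5.

-3.5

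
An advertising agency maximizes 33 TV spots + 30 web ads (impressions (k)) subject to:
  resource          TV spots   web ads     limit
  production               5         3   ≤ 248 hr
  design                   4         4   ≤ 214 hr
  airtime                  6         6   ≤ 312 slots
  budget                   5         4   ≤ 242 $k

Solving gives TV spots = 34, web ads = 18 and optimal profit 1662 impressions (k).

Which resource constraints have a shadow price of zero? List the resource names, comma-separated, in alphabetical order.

production: 224/248 (slack 24)
design: 208/214 (slack 6)
airtime: 312/312 (binding)
budget: 242/242 (binding)
By complementary slackness, a constraint with positive slack has shadow price 0 → design, production.

design, production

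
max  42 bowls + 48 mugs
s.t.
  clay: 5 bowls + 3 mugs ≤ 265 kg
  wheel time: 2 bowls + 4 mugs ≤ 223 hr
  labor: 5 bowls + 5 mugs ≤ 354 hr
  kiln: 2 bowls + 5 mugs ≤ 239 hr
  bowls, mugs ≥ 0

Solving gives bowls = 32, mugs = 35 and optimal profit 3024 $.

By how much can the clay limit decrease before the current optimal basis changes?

Binding constraints: clay, kiln. The basis is B = [[5,3],[2,5]] with det 19.
Per unit decrease in clay, x* moves by d = (-0.2632, 0.1053).
The basis stays optimal until bowls reaches 0; allowable decrease = 121.6 kg.

121.6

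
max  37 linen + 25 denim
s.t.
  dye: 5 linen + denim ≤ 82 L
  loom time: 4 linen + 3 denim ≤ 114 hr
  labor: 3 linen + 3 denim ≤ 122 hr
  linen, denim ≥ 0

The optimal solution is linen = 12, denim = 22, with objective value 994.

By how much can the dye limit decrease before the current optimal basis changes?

44

Binding constraints: dye, loom time. The basis is B = [[5,1],[4,3]] with det 11.
Per unit decrease in dye, x* moves by d = (-0.2727, 0.3636).
The basis stays optimal until linen reaches 0; allowable decrease = 44 L.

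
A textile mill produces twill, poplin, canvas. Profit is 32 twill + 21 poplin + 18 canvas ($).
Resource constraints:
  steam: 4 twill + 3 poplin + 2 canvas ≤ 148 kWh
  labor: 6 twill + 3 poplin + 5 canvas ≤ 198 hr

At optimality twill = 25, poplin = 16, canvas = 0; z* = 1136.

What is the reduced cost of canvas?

At the optimum: steam uses 148 of 148 (binding); labor uses 198 of 198 (binding).
Dual feasibility on the basic columns requires 4·y_steam + 6·y_labor = 32, 3·y_steam + 3·y_labor = 21.
→ y_steam = 5 and y_labor = 2.
Reduced cost of canvas: c₃ − yᵀa₃ = 18 − (5·2 + 2·5) = 18 − 20 = -2.

-2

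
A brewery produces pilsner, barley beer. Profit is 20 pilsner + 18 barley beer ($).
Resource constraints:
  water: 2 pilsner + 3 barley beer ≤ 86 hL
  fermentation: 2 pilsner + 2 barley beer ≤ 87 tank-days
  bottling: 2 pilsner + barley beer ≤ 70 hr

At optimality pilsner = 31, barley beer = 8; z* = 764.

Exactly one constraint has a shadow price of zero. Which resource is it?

fermentation

water: 86/86 (binding)
fermentation: 78/87 (slack 9)
bottling: 70/70 (binding)
By complementary slackness, a constraint with positive slack has shadow price 0 → fermentation.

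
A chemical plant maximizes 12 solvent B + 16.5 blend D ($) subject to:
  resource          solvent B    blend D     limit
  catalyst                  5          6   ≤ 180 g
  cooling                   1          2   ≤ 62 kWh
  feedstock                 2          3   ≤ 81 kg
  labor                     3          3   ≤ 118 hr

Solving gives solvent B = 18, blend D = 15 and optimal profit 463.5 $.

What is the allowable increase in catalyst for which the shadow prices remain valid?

Binding constraints: catalyst, feedstock. The basis is B = [[5,6],[2,3]] with det 3.
Per unit increase in catalyst, x* moves by d = (1, -0.6667).
The basis stays optimal until labor becomes binding; allowable increase = 19 g.

19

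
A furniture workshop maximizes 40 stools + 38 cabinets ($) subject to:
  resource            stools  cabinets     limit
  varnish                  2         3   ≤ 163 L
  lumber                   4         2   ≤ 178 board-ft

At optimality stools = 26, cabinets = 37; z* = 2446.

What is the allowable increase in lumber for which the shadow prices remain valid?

Binding constraints: varnish, lumber. The basis is B = [[2,3],[4,2]] with det -8.
Per unit increase in lumber, x* moves by d = (0.375, -0.25).
The basis stays optimal until cabinets reaches 0; allowable increase = 148 board-ft.

148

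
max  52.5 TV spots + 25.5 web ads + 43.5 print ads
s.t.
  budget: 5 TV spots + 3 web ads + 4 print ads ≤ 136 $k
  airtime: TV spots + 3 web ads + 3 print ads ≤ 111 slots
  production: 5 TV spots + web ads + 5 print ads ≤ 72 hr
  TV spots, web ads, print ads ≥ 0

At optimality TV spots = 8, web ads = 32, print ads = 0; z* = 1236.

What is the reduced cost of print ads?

At the optimum: budget uses 136 of 136 (binding); airtime uses 104 of 111 (slack = 7); production uses 72 of 72 (binding).
Since airtime is not tight, its dual is 0.
From A_Bᵀ y = c: 5·y_budget + 5·y_production = 52.5; 3·y_budget + 1·y_production = 25.5.
This yields shadow prices y_budget = 7.5, y_production = 3.
Reduced cost of print ads: c₃ − yᵀa₃ = 43.5 − (7.5·4 + 3·5) = 43.5 − 45 = -1.5.

-1.5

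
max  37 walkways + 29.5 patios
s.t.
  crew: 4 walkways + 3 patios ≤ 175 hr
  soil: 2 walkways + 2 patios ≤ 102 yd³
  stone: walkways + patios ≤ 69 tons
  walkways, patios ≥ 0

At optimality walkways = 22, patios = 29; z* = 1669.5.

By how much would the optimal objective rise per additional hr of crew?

Binding: crew and soil. Non-binding: stone (18 unused).
Since stone is not tight, its dual is 0.
The binding rows give the dual system: 4·y_crew + 2·y_soil = 37 and 3·y_crew + 2·y_soil = 29.5.
This yields shadow prices y_crew = 7.5, y_soil = 3.5.
Shadow price of crew = 7.5.

7.5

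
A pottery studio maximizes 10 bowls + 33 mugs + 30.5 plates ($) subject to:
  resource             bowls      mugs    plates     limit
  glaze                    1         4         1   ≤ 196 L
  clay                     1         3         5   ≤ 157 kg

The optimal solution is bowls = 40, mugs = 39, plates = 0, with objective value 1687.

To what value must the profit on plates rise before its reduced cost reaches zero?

38

Check each constraint at x*: glaze 196/196 (tight); clay 157/157 (tight).
The binding rows give the dual system: 1·y_glaze + 1·y_clay = 10 and 4·y_glaze + 3·y_clay = 33.
→ y_glaze = 3 and y_clay = 7.
plates enters the basis when its profit ≥ yᵀa₃ = 3·1 + 7·5 = 38.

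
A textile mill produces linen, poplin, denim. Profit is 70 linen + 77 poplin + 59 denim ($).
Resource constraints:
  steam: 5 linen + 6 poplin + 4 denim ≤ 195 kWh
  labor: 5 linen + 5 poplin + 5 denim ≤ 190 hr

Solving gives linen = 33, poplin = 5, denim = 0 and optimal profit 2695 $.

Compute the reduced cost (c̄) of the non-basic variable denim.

Both steam and labor are binding at x*.
From A_Bᵀ y = c: 5·y_steam + 5·y_labor = 70; 6·y_steam + 5·y_labor = 77.
This yields shadow prices y_steam = 7, y_labor = 7.
Reduced cost of denim: c₃ − yᵀa₃ = 59 − (7·4 + 7·5) = 59 − 63 = -4.

-4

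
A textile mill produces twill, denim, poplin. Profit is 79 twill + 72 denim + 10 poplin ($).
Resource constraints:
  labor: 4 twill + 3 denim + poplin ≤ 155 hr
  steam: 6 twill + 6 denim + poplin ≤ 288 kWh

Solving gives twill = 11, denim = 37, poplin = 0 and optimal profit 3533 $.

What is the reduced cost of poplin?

Check each constraint at x*: labor 155/155 (tight); steam 288/288 (tight).
Dual feasibility on the basic columns requires 4·y_labor + 6·y_steam = 79, 3·y_labor + 6·y_steam = 72.
Solving: y_labor = 7, y_steam = 8.5.
Reduced cost of poplin: c₃ − yᵀa₃ = 10 − (7·1 + 8.5·1) = 10 − 15.5 = -5.5.

-5.5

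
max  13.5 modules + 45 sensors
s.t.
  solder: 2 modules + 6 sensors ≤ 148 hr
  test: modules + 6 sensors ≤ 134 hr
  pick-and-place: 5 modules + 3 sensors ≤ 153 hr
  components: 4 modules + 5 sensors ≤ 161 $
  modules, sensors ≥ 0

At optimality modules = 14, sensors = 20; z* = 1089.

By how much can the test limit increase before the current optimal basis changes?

Binding constraints: solder, test. The basis is B = [[2,6],[1,6]] with det 6.
Per unit increase in test, x* moves by d = (-1, 0.3333).
The basis stays optimal until modules reaches 0; allowable increase = 14 hr.

14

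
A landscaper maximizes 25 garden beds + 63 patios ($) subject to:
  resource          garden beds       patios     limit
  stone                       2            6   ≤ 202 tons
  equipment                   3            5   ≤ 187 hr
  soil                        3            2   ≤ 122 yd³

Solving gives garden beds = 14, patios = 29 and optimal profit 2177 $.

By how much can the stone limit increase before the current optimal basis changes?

Binding constraints: stone, equipment. The basis is B = [[2,6],[3,5]] with det -8.
Per unit increase in stone, x* moves by d = (-0.625, 0.375).
The basis stays optimal until garden beds reaches 0; allowable increase = 22.4 tons.

22.4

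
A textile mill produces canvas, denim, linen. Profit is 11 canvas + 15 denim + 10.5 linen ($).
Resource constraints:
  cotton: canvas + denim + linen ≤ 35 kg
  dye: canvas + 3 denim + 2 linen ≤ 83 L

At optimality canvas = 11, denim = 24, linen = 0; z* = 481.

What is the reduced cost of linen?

Both cotton and dye are binding at x*.
The binding rows give the dual system: 1·y_cotton + 1·y_dye = 11 and 1·y_cotton + 3·y_dye = 15.
This yields shadow prices y_cotton = 9, y_dye = 2.
Reduced cost of linen: c₃ − yᵀa₃ = 10.5 − (9·1 + 2·2) = 10.5 − 13 = -2.5.

-2.5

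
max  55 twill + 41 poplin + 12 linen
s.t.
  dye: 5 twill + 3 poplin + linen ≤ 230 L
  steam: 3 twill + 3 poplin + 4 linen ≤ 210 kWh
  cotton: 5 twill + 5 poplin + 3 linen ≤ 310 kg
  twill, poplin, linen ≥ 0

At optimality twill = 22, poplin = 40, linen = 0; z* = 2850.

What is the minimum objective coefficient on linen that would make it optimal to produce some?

At the optimum: dye uses 230 of 230 (binding); steam uses 186 of 210 (slack = 24); cotton uses 310 of 310 (binding).
By complementary slackness, y = 0 for the non-binding constraint.
The binding rows give the dual system: 5·y_dye + 5·y_cotton = 55 and 3·y_dye + 5·y_cotton = 41.
This yields shadow prices y_dye = 7, y_cotton = 4.
linen enters the basis when its profit ≥ yᵀa₃ = 7·1 + 4·3 = 19.

19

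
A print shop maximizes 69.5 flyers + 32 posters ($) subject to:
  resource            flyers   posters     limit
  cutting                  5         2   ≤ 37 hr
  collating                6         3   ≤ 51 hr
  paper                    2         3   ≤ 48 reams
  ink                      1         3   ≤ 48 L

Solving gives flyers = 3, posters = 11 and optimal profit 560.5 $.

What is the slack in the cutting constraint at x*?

cutting used = 5·3 + 2·11 = 37; slack = 37 − 37 = 0.

0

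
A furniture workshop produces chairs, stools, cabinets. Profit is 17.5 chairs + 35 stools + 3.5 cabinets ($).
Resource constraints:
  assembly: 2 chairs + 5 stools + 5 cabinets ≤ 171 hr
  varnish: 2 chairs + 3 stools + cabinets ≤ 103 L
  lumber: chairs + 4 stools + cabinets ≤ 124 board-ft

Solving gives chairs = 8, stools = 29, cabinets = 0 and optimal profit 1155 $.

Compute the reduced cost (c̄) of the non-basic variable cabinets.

-7

At the optimum: assembly uses 161 of 171 (slack = 10); varnish uses 103 of 103 (binding); lumber uses 124 of 124 (binding).
Slack constraints have shadow price 0 (complementary slackness).
Dual feasibility on the basic columns requires 2·y_varnish + 1·y_lumber = 17.5, 3·y_varnish + 4·y_lumber = 35.
Solving: y_varnish = 7, y_lumber = 3.5.
Reduced cost of cabinets: c₃ − yᵀa₃ = 3.5 − (7·1 + 3.5·1) = 3.5 − 10.5 = -7.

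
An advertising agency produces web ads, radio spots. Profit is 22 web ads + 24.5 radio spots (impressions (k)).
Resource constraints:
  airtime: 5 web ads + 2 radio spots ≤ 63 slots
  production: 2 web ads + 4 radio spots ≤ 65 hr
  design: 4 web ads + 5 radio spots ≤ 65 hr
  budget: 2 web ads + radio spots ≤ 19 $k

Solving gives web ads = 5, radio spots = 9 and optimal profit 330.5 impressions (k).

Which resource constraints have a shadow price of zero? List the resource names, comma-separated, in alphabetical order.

airtime: 43/63 (slack 20)
production: 46/65 (slack 19)
design: 65/65 (binding)
budget: 19/19 (binding)
By complementary slackness, a constraint with positive slack has shadow price 0 → airtime, production.

airtime, production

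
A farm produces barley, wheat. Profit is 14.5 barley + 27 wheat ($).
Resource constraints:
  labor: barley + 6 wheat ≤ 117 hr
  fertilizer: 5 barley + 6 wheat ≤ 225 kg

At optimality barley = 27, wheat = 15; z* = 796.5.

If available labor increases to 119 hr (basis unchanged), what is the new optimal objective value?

Both labor and fertilizer are binding at x*.
The binding rows give the dual system: 1·y_labor + 5·y_fertilizer = 14.5 and 6·y_labor + 6·y_fertilizer = 27.
→ y_labor = 2 and y_fertilizer = 2.5.
Δz = y_labor·Δb = 2 × (2) = 4, so new z* = 796.5 + 4 = 800.5.

800.5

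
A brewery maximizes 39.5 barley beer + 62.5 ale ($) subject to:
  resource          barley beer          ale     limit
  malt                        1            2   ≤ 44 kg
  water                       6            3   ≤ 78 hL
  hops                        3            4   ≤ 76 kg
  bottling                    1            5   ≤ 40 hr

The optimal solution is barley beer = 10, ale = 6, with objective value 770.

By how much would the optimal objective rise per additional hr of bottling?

Binding: water and bottling. Non-binding: malt (22 unused), hops (22 unused).
Since malt, hops are not tight, their duals are 0.
The binding rows give the dual system: 6·y_water + 1·y_bottling = 39.5 and 3·y_water + 5·y_bottling = 62.5.
This yields shadow prices y_water = 5, y_bottling = 9.5.
Shadow price of bottling = 9.5.

9.5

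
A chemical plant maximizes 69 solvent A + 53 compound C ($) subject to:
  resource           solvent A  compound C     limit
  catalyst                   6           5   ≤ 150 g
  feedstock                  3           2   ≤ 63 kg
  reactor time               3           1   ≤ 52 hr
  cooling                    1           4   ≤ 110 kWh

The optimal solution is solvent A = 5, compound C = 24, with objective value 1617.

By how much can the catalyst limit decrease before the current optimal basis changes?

Binding constraints: catalyst, feedstock. The basis is B = [[6,5],[3,2]] with det -3.
Per unit decrease in catalyst, x* moves by d = (0.6667, -1).
The basis stays optimal until reactor time becomes binding; allowable decrease = 13 g.

13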